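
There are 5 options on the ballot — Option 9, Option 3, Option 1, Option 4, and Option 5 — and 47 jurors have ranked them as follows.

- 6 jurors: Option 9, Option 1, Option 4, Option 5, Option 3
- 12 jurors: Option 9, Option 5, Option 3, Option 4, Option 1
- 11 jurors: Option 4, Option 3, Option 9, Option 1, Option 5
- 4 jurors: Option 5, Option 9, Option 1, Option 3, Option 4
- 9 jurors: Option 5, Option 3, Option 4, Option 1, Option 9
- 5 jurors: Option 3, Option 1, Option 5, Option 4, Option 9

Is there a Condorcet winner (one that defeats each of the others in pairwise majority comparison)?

No

Head-to-head results (47 voters total):
Option 9 vs Option 3: Option 3 wins 25–22.
Option 9 vs Option 1: Option 9 wins 33–14.
Option 9 vs Option 4: Option 4 wins 25–22.
Option 9 vs Option 5: Option 9 wins 29–18.
Option 3 vs Option 1: Option 3 wins 37–10.
Option 3 vs Option 4: Option 3 wins 30–17.
Option 3 vs Option 5: Option 5 wins 31–16.
Option 1 vs Option 4: Option 4 wins 32–15.
Option 1 vs Option 5: Option 5 wins 25–22.
Option 4 vs Option 5: Option 5 wins 30–17.
No candidate beats all others: Option 9 beats Option 5 beats Option 3 beats Option 9, a majority cycle.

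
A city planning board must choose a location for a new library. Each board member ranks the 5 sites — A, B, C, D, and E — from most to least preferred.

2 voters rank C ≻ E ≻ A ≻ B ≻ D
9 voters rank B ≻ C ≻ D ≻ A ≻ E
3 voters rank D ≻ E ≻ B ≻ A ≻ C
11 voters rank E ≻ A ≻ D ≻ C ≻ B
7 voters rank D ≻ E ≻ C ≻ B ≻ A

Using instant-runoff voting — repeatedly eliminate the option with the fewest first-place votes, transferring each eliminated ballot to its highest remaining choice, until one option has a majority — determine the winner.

Round 1: E 11, D 10, B 9, C 2, A 0. A has the fewest and is eliminated.
Round 2: E 11, D 10, B 9, C 2. C has the fewest and is eliminated.
Round 3: E 13, D 10, B 9. B has the fewest and is eliminated.
Round 4: D 19, E 13. D has a majority.

D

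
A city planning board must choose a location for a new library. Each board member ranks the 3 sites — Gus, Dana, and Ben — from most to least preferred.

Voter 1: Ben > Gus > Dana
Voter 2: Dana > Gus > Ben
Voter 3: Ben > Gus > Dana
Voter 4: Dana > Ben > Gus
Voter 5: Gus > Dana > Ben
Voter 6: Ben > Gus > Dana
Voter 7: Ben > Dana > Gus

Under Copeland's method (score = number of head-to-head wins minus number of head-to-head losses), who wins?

Pairwise results:
  Gus vs Dana: Gus wins 4–3.
  Gus vs Ben: Ben wins 5–2.
  Dana vs Ben: Ben wins 4–3.
Copeland scores (wins − losses):
  Gus: 1 − 1 = 0
  Dana: 0 − 2 = -2
  Ben: 2 − 0 = 2
Ben has the best Copeland score.

Ben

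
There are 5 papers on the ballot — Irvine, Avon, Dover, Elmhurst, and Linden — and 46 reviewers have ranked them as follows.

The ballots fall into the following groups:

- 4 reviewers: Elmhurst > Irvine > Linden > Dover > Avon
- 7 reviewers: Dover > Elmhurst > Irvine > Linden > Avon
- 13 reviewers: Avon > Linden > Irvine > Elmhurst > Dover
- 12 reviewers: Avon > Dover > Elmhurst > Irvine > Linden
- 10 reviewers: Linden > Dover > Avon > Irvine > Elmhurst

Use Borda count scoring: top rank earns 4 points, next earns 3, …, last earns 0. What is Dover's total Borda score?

Borda scores:
  Irvine: 4·3 + 7·2 + 13·2 + 12·1 + 10·1 = 74
  Avon: 4·0 + 7·0 + 13·4 + 12·4 + 10·2 = 120
  Dover: 4·1 + 7·4 + 13·0 + 12·3 + 10·3 = 98
  Elmhurst: 4·4 + 7·3 + 13·1 + 12·2 + 10·0 = 74
  Linden: 4·2 + 7·1 + 13·3 + 12·0 + 10·4 = 94

98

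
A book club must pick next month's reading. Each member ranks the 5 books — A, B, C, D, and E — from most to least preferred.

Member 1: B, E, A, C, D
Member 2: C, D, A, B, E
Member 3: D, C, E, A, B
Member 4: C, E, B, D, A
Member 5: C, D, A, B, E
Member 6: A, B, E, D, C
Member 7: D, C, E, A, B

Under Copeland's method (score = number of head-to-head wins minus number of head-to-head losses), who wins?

Pairwise results:
  A vs B: A wins 5–2.
  A vs C: C wins 5–2.
  A vs D: D wins 5–2.
  A vs E: E wins 4–3.
  B vs C: C wins 5–2.
  B vs D: D wins 4–3.
  B vs E: B wins 4–3.
  C vs D: C wins 4–3.
  C vs E: C wins 5–2.
  D vs E: D wins 4–3.
Copeland scores (wins − losses):
  A: 1 − 3 = -2
  B: 1 − 3 = -2
  C: 4 − 0 = 4
  D: 3 − 1 = 2
  E: 1 − 3 = -2
C has the best Copeland score.

C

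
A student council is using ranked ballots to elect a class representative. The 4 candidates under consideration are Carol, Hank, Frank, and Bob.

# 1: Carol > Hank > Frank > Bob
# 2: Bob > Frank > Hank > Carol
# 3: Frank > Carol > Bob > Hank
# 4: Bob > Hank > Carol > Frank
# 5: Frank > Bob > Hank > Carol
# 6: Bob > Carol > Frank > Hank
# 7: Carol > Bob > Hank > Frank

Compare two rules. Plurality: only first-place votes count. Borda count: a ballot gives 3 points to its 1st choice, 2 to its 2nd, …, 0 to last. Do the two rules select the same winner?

Plurality first-place counts: Carol 2, Hank 0, Frank 2, Bob 3 → Bob.
Borda totals: Carol 11, Hank 7, Frank 10, Bob 14 → Bob.
The two rules agree on Bob.

Yes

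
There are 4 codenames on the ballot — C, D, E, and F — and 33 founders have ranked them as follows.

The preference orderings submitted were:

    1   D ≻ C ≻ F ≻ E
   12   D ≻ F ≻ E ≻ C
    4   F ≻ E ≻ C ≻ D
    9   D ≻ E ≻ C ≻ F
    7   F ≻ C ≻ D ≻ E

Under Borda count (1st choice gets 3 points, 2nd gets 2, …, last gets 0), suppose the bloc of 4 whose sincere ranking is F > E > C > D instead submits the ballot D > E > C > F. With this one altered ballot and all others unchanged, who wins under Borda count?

D

Borda totals with the altered ballot: C 29, D 85, E 38, F 46.
The winner is unchanged: still D.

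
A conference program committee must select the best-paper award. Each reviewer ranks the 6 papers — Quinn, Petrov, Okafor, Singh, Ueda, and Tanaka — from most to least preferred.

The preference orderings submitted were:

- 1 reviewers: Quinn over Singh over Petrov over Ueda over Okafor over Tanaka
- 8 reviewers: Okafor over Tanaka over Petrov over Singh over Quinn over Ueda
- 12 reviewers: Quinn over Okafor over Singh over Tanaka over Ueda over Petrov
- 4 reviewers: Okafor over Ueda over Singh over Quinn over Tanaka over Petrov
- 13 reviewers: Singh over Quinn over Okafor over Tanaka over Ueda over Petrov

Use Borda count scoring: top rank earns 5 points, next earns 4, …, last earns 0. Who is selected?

Borda scores:
  Quinn: 5 + 8·1 + 12·5 + 4·2 + 13·4 = 133
  Petrov: 3 + 8·3 + 12·0 + 4·0 + 13·0 = 27
  Okafor: 1 + 8·5 + 12·4 + 4·5 + 13·3 = 148
  Singh: 4 + 8·2 + 12·3 + 4·3 + 13·5 = 133
  Ueda: 2 + 8·0 + 12·1 + 4·4 + 13·1 = 43
  Tanaka: 0 + 8·4 + 12·2 + 4·1 + 13·2 = 86
Okafor has the highest total.

Okafor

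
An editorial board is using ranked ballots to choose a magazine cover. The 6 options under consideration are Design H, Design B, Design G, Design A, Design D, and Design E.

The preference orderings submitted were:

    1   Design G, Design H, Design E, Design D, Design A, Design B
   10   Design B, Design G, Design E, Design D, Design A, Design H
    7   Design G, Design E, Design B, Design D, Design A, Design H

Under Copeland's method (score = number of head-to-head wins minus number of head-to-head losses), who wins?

Design B

Pairwise results:
  Design H vs Design B: Design B wins 17–1.
  Design H vs Design G: Design G wins 18–0.
  Design H vs Design A: Design A wins 17–1.
  Design H vs Design D: Design D wins 17–1.
  Design H vs Design E: Design E wins 17–1.
  Design B vs Design G: Design B wins 10–8.
  Design B vs Design A: Design B wins 17–1.
  Design B vs Design D: Design B wins 17–1.
  Design B vs Design E: Design B wins 10–8.
  Design G vs Design A: Design G wins 18–0.
  Design G vs Design D: Design G wins 18–0.
  Design G vs Design E: Design G wins 18–0.
  Design A vs Design D: Design D wins 18–0.
  Design A vs Design E: Design E wins 18–0.
  Design D vs Design E: Design E wins 18–0.
Copeland scores (wins − losses):
  Design H: 0 − 5 = -5
  Design B: 5 − 0 = 5
  Design G: 4 − 1 = 3
  Design A: 1 − 4 = -3
  Design D: 2 − 3 = -1
  Design E: 3 − 2 = 1
Design B has the best Copeland score.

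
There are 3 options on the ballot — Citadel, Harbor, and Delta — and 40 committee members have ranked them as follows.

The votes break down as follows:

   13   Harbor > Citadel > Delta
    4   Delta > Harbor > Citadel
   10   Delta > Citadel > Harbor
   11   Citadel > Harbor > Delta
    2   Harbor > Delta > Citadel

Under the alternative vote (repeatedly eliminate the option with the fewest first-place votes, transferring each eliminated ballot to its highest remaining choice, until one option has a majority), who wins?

Round 1: Harbor 15, Delta 14, Citadel 11. Citadel has the fewest and is eliminated.
Round 2: Harbor 26, Delta 14. Harbor has a majority.

Harbor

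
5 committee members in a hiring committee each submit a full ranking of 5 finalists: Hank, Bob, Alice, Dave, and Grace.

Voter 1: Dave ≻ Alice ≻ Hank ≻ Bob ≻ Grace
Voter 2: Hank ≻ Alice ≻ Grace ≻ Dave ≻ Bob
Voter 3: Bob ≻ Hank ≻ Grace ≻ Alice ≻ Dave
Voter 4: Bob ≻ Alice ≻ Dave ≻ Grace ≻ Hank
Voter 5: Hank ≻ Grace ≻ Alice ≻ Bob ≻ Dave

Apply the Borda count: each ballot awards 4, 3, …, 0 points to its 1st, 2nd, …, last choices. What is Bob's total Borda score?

10

Borda scores:
  Hank: 2 + 4 + 3 + 0 + 4 = 13
  Bob: 1 + 0 + 4 + 4 + 1 = 10
  Alice: 3 + 3 + 1 + 3 + 2 = 12
  Dave: 4 + 1 + 0 + 2 + 0 = 7
  Grace: 0 + 2 + 2 + 1 + 3 = 8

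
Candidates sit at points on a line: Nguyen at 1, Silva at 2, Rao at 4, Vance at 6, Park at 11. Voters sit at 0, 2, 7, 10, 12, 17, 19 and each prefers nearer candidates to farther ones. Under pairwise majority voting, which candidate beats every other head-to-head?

Park

With single-peaked preferences on a line, the Condorcet winner is the candidate closest to the median voter.
The median voter (position 10) is closest to Park at 11.
Check: Park vs Vance — voters closer to Park: 4 of 7.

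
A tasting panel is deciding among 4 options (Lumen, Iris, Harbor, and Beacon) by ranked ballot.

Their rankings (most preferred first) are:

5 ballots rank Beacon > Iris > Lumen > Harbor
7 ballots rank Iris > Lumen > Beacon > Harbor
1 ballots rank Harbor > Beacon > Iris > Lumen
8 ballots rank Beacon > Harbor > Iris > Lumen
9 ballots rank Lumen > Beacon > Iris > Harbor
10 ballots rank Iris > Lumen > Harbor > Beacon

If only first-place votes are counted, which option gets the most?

Iris

First-place vote totals:
  Lumen: 9
  Iris: 17
  Harbor: 1
  Beacon: 13
Iris has the most first-place votes.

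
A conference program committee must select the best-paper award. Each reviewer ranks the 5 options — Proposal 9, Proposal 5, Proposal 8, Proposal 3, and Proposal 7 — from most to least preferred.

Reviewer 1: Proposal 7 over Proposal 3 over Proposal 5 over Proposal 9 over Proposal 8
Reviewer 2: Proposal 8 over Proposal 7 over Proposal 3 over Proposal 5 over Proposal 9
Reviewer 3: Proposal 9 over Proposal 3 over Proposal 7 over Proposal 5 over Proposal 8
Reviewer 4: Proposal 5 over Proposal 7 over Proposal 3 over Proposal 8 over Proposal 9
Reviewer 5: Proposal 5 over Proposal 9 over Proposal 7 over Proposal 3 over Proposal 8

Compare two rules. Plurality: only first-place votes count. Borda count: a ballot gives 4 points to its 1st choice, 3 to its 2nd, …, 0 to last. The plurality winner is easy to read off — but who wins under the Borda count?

Plurality first-place counts: Proposal 9 1, Proposal 5 2, Proposal 8 1, Proposal 3 0, Proposal 7 1 → Proposal 5.
Borda totals: Proposal 9 8, Proposal 5 12, Proposal 8 5, Proposal 3 11, Proposal 7 14 → Proposal 7.

Proposal 7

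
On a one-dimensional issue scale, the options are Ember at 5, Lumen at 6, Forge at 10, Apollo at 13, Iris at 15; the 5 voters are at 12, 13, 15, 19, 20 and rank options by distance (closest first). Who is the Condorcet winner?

With single-peaked preferences on a line, the Condorcet winner is the candidate closest to the median voter.
The median voter (position 15) is closest to Iris at 15.
Check: Iris vs Ember — voters closer to Iris: 5 of 5.

Iris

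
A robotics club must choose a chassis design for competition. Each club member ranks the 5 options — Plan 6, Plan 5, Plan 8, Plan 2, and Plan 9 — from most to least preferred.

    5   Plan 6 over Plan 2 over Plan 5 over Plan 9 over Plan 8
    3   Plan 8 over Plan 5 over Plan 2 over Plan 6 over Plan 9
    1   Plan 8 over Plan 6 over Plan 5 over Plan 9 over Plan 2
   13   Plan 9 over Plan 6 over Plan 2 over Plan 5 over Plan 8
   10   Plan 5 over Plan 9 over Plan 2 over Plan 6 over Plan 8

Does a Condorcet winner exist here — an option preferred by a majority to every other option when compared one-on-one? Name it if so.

There is no Condorcet winner

Head-to-head results (32 voters total):
Plan 6 vs Plan 5: Plan 6 wins 19–13.
Plan 6 vs Plan 8: Plan 6 wins 28–4.
Plan 6 vs Plan 2: Plan 6 wins 19–13.
Plan 6 vs Plan 9: Plan 9 wins 23–9.
Plan 5 vs Plan 8: Plan 5 wins 28–4.
Plan 5 vs Plan 2: Plan 2 wins 18–14.
Plan 5 vs Plan 9: Plan 5 wins 19–13.
Plan 8 vs Plan 2: Plan 2 wins 28–4.
Plan 8 vs Plan 9: Plan 9 wins 28–4.
Plan 2 vs Plan 9: Plan 9 wins 24–8.
No candidate beats all others: Plan 6 beats Plan 5 beats Plan 9 beats Plan 6, a majority cycle.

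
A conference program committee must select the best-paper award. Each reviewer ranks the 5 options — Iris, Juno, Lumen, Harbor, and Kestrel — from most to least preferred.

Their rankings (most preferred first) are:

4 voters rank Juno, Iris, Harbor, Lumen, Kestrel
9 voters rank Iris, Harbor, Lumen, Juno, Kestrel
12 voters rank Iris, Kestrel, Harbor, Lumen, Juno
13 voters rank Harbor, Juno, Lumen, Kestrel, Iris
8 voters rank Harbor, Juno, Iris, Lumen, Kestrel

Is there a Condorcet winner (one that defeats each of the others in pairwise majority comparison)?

Head-to-head results (46 voters total):
Iris vs Juno: Juno wins 25–21.
Iris vs Lumen: Iris wins 33–13.
Iris vs Harbor: Iris wins 25–21.
Iris vs Kestrel: Iris wins 33–13.
Juno vs Lumen: Juno wins 25–21.
Juno vs Harbor: Harbor wins 42–4.
Juno vs Kestrel: Juno wins 34–12.
Lumen vs Harbor: Harbor wins 46–0.
Lumen vs Kestrel: Lumen wins 34–12.
Harbor vs Kestrel: Harbor wins 34–12.
No candidate beats all others: Iris beats Harbor beats Juno beats Iris, a majority cycle.

No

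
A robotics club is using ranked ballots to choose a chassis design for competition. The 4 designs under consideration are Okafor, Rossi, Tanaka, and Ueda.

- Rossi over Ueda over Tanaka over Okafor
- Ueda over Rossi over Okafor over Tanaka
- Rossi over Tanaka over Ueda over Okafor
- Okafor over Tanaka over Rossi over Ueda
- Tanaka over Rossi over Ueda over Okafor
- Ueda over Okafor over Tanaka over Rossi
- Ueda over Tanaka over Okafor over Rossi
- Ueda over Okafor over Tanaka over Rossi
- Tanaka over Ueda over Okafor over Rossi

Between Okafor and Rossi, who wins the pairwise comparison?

Ballots ranking Okafor above Rossi: 5.
Ballots ranking Rossi above Okafor: 4.
Okafor wins the head-to-head, 5–4.

Okafor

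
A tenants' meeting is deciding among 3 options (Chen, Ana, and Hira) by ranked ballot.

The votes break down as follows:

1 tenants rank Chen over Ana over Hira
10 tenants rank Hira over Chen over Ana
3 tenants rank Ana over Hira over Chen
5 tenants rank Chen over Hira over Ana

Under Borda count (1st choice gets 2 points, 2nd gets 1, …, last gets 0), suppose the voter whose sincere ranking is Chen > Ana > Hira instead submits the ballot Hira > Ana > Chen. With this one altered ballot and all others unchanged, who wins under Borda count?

Borda totals with the altered ballot: Chen 20, Ana 7, Hira 30.
The winner is unchanged: still Hira.

Hira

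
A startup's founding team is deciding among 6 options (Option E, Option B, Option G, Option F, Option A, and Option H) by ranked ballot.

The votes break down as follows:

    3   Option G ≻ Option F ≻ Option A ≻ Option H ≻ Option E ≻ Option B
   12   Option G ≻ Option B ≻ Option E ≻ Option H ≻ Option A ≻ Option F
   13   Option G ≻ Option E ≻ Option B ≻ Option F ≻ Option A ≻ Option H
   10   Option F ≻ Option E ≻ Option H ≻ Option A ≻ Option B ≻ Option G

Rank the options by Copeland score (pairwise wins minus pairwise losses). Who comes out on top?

Pairwise results:
  Option E vs Option B: Option E wins 26–12.
  Option E vs Option G: Option G wins 28–10.
  Option E vs Option F: Option E wins 25–13.
  Option E vs Option A: Option E wins 35–3.
  Option E vs Option H: Option E wins 35–3.
  Option B vs Option G: Option G wins 28–10.
  Option B vs Option F: Option B wins 25–13.
  Option B vs Option A: Option B wins 25–13.
  Option B vs Option H: Option B wins 25–13.
  Option G vs Option F: Option G wins 28–10.
  Option G vs Option A: Option G wins 28–10.
  Option G vs Option H: Option G wins 28–10.
  Option F vs Option A: Option F wins 26–12.
  Option F vs Option H: Option F wins 26–12.
  Option A vs Option H: Option H wins 22–16.
Copeland scores (wins − losses):
  Option E: 4 − 1 = 3
  Option B: 3 − 2 = 1
  Option G: 5 − 0 = 5
  Option F: 2 − 3 = -1
  Option A: 0 − 5 = -5
  Option H: 1 − 4 = -3
Option G has the best Copeland score.

Option G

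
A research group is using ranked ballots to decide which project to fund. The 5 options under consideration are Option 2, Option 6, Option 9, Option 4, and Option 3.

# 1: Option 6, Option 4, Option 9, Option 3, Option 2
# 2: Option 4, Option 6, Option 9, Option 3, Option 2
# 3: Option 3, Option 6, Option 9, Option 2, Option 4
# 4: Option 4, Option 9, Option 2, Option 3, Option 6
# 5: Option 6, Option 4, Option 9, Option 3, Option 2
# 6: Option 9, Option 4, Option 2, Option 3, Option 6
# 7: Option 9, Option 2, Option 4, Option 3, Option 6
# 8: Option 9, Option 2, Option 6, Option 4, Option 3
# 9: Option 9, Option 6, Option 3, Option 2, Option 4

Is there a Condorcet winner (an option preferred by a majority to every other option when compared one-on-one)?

Yes

Head-to-head results (9 voters total):
Option 2 vs Option 6: Option 6 wins 5–4.
Option 2 vs Option 9: Option 9 wins 9–0.
Option 2 vs Option 4: Option 4 wins 5–4.
Option 2 vs Option 3: Option 3 wins 5–4.
Option 6 vs Option 9: Option 9 wins 5–4.
Option 6 vs Option 4: Option 6 wins 5–4.
Option 6 vs Option 3: Option 6 wins 5–4.
Option 9 vs Option 4: Option 9 wins 5–4.
Option 9 vs Option 3: Option 9 wins 8–1.
Option 4 vs Option 3: Option 4 wins 7–2.
Option 9 beats each rival — Option 2 (9–0), Option 6 (5–4), Option 4 (5–4), Option 3 (8–1) — so Option 9 is the Condorcet winner.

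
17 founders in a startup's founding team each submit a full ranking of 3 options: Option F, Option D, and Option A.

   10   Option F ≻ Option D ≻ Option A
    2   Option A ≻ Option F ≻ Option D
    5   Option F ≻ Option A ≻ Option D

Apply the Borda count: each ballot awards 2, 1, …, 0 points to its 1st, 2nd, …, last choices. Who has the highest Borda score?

Option F

Borda scores:
  Option F: 10·2 + 2·1 + 5·2 = 32
  Option D: 10·1 + 2·0 + 5·0 = 10
  Option A: 10·0 + 2·2 + 5·1 = 9
Option F has the highest total.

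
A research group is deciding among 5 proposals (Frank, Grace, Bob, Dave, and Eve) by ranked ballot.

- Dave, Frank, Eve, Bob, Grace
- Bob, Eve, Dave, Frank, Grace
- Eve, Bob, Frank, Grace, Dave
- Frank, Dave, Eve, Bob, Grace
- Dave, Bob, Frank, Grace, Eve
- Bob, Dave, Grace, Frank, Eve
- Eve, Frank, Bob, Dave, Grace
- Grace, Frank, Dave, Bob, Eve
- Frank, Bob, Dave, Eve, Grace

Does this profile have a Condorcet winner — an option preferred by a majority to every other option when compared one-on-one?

Head-to-head results (9 voters total):
Frank vs Grace: Frank wins 7–2.
Frank vs Bob: Frank wins 5–4.
Frank vs Dave: Frank wins 5–4.
Frank vs Eve: Frank wins 6–3.
Grace vs Bob: Bob wins 8–1.
Grace vs Dave: Dave wins 7–2.
Grace vs Eve: Eve wins 6–3.
Bob vs Dave: Bob wins 5–4.
Bob vs Eve: Bob wins 5–4.
Dave vs Eve: Dave wins 6–3.
Frank beats each rival — Grace (7–2), Bob (5–4), Dave (5–4), Eve (6–3) — so Frank is the Condorcet winner.

Yes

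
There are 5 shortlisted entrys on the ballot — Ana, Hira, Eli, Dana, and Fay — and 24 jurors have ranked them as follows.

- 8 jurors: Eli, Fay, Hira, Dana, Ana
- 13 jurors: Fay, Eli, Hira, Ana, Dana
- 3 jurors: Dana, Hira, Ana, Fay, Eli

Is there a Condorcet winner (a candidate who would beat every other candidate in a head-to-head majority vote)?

Yes

Head-to-head results (24 voters total):
Ana vs Hira: Hira wins 24–0.
Ana vs Eli: Eli wins 21–3.
Ana vs Dana: Ana wins 13–11.
Ana vs Fay: Fay wins 21–3.
Hira vs Eli: Eli wins 21–3.
Hira vs Dana: Hira wins 21–3.
Hira vs Fay: Fay wins 21–3.
Eli vs Dana: Eli wins 21–3.
Eli vs Fay: Fay wins 16–8.
Dana vs Fay: Fay wins 21–3.
Fay beats each rival — Ana (21–3), Hira (21–3), Eli (16–8), Dana (21–3) — so Fay is the Condorcet winner.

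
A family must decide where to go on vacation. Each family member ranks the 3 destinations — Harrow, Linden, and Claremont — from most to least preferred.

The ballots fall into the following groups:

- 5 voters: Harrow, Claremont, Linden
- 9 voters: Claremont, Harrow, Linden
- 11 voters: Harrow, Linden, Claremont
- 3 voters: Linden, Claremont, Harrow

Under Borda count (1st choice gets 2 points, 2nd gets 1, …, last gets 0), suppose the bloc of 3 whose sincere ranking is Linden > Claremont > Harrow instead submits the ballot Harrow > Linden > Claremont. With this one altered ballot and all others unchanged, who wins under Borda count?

Harrow

Borda totals with the altered ballot: Harrow 47, Linden 14, Claremont 23.
The winner is unchanged: still Harrow.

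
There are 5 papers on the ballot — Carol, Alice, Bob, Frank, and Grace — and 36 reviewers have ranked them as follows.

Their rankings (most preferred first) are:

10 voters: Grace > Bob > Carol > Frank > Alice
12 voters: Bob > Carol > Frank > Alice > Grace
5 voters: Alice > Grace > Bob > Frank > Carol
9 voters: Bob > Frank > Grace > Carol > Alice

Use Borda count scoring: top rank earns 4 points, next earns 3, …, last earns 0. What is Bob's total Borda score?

Borda scores:
  Carol: 10·2 + 12·3 + 5·0 + 9·1 = 65
  Alice: 10·0 + 12·1 + 5·4 + 9·0 = 32
  Bob: 10·3 + 12·4 + 5·2 + 9·4 = 124
  Frank: 10·1 + 12·2 + 5·1 + 9·3 = 66
  Grace: 10·4 + 12·0 + 5·3 + 9·2 = 73

124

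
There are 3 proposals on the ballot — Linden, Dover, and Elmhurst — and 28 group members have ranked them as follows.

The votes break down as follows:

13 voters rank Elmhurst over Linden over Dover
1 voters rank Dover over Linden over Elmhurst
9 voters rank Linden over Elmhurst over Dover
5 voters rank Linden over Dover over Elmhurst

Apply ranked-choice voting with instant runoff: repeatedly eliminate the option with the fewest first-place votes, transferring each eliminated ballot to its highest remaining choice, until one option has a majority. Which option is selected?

Linden

Round 1: Linden 14, Elmhurst 13, Dover 1. Dover has the fewest and is eliminated.
Round 2: Linden 15, Elmhurst 13. Linden has a majority.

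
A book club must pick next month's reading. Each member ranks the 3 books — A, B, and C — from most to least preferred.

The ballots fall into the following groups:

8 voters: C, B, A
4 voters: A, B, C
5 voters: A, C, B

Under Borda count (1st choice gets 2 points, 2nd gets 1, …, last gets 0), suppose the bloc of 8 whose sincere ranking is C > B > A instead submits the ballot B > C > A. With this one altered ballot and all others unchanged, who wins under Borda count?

Borda totals with the altered ballot: A 18, B 20, C 13.
The switch changes the winner from C to B.

B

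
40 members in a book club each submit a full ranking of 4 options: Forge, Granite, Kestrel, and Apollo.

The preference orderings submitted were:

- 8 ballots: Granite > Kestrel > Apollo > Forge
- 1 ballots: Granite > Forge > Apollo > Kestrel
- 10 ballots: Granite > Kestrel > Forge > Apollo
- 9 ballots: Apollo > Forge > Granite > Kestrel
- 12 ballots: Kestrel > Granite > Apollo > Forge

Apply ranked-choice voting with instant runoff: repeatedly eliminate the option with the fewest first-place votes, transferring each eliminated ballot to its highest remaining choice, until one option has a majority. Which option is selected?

Round 1: Granite 19, Kestrel 12, Apollo 9, Forge 0. Forge has the fewest and is eliminated.
Round 2: Granite 19, Kestrel 12, Apollo 9. Apollo has the fewest and is eliminated.
Round 3: Granite 28, Kestrel 12. Granite has a majority.

Granite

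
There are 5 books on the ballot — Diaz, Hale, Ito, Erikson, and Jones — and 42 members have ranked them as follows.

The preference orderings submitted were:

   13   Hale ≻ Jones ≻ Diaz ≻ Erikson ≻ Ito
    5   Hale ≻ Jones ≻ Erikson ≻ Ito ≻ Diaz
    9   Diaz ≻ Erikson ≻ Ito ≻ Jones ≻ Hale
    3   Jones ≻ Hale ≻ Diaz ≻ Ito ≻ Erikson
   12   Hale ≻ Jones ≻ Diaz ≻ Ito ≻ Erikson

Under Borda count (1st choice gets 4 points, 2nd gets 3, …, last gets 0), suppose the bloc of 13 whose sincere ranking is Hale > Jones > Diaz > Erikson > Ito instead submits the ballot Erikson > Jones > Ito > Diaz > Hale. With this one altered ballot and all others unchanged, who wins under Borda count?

Jones

Borda totals with the altered ballot: Diaz 79, Hale 77, Ito 64, Erikson 89, Jones 111.
The switch changes the winner from Hale to Jones.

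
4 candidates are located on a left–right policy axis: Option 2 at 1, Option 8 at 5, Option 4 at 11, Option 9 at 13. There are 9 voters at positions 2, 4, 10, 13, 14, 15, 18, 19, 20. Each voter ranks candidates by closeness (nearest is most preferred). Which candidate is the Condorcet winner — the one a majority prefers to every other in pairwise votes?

With single-peaked preferences on a line, the Condorcet winner is the candidate closest to the median voter.
The median voter (position 14) is closest to Option 9 at 13.
Check: Option 9 vs Option 2 — voters closer to Option 9: 7 of 9.

Option 9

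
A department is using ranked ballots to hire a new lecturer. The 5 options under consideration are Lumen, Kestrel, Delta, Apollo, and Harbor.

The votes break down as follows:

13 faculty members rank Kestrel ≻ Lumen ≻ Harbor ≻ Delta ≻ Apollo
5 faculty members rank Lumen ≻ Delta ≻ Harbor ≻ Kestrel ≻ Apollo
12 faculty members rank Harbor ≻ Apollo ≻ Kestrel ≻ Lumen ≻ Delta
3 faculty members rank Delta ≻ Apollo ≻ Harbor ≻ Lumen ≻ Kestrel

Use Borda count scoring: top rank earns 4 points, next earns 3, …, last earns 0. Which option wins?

Borda scores:
  Lumen: 13·3 + 5·4 + 12·1 + 3·1 = 74
  Kestrel: 13·4 + 5·1 + 12·2 + 3·0 = 81
  Delta: 13·1 + 5·3 + 12·0 + 3·4 = 40
  Apollo: 13·0 + 5·0 + 12·3 + 3·3 = 45
  Harbor: 13·2 + 5·2 + 12·4 + 3·2 = 90
Harbor has the highest total.

Harbor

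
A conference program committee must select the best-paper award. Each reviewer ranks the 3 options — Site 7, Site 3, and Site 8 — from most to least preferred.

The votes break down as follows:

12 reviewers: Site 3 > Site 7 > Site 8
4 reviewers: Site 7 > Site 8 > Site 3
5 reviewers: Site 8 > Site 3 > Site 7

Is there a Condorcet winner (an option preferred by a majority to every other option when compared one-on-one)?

Head-to-head results (21 voters total):
Site 7 vs Site 3: Site 3 wins 17–4.
Site 7 vs Site 8: Site 7 wins 16–5.
Site 3 vs Site 8: Site 3 wins 12–9.
Site 3 beats each rival — Site 7 (17–4), Site 8 (12–9) — so Site 3 is the Condorcet winner.

Yes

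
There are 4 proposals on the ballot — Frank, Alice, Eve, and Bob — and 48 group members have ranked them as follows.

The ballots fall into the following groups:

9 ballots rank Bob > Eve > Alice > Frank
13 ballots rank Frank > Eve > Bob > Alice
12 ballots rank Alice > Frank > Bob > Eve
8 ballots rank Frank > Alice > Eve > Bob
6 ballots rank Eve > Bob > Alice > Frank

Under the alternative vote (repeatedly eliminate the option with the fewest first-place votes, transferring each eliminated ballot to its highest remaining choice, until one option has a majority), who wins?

Round 1: Frank 21, Alice 12, Bob 9, Eve 6. Eve has the fewest and is eliminated.
Round 2: Frank 21, Bob 15, Alice 12. Alice has the fewest and is eliminated.
Round 3: Frank 33, Bob 15. Frank has a majority.

Frank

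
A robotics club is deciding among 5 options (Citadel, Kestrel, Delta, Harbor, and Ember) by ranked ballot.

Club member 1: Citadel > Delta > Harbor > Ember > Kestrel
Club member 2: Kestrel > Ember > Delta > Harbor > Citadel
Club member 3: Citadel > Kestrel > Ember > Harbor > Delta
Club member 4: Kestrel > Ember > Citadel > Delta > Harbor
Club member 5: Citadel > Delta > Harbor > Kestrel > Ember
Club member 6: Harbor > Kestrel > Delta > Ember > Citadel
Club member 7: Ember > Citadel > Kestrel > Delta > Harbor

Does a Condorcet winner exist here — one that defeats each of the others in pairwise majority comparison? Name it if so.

Head-to-head results (7 voters total):
Citadel vs Kestrel: Citadel wins 4–3.
Citadel vs Delta: Citadel wins 5–2.
Citadel vs Harbor: Citadel wins 5–2.
Citadel vs Ember: Ember wins 4–3.
Kestrel vs Delta: Kestrel wins 5–2.
Kestrel vs Harbor: Kestrel wins 4–3.
Kestrel vs Ember: Kestrel wins 5–2.
Delta vs Harbor: Delta wins 5–2.
Delta vs Ember: Ember wins 4–3.
Harbor vs Ember: Ember wins 4–3.
No candidate beats all others: Citadel beats Kestrel beats Ember beats Citadel, a majority cycle.

There is no Condorcet winner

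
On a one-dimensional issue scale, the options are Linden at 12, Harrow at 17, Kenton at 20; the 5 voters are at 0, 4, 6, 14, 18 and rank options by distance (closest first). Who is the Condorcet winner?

With single-peaked preferences on a line, the Condorcet winner is the candidate closest to the median voter.
The median voter (position 6) is closest to Linden at 12.
Check: Linden vs Kenton — voters closer to Linden: 4 of 5.

Linden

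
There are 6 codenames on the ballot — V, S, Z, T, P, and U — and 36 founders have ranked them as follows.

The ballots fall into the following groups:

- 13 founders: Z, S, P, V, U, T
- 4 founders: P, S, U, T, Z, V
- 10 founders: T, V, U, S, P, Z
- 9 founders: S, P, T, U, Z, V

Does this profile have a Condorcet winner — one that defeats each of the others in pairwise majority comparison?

Yes

Head-to-head results (36 voters total):
V vs S: S wins 26–10.
V vs Z: Z wins 26–10.
V vs T: T wins 23–13.
V vs P: P wins 26–10.
V vs U: V wins 23–13.
S vs Z: S wins 23–13.
S vs T: S wins 26–10.
S vs P: S wins 32–4.
S vs U: S wins 26–10.
Z vs T: T wins 23–13.
Z vs P: P wins 23–13.
Z vs U: U wins 23–13.
T vs P: P wins 26–10.
T vs U: T wins 19–17.
P vs U: P wins 26–10.
S beats each rival — V (26–10), Z (23–13), T (26–10), P (32–4), U (26–10) — so S is the Condorcet winner.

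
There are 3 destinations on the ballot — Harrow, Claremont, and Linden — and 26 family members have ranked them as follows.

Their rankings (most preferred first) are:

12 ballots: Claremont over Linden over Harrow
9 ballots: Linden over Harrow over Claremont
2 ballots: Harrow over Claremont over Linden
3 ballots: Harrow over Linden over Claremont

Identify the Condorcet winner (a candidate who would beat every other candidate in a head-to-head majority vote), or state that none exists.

None — there is no Condorcet winner

Head-to-head results (26 voters total):
Harrow vs Claremont: Harrow wins 14–12.
Harrow vs Linden: Linden wins 21–5.
Claremont vs Linden: Claremont wins 14–12.
No candidate beats all others: Harrow beats Claremont beats Linden beats Harrow, a majority cycle.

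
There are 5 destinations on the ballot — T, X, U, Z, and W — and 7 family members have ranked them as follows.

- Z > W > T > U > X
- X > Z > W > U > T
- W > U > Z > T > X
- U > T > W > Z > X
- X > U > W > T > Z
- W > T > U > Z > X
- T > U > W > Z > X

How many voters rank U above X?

5

Ballots ranking U above X: 5.
Ballots ranking X above U: 2.
So 5 of 7 voters prefer U to X.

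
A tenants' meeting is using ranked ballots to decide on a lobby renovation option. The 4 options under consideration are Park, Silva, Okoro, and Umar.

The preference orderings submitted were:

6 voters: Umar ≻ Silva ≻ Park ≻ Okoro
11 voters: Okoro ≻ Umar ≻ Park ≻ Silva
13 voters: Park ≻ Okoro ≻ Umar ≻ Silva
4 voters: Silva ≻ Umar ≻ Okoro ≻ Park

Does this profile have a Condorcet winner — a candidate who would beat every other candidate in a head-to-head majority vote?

Head-to-head results (34 voters total):
Park vs Silva: Park wins 24–10.
Park vs Okoro: Park wins 19–15.
Park vs Umar: Umar wins 21–13.
Silva vs Okoro: Okoro wins 24–10.
Silva vs Umar: Umar wins 30–4.
Okoro vs Umar: Okoro wins 24–10.
No candidate beats all others: Park beats Okoro beats Umar beats Park, a majority cycle.

No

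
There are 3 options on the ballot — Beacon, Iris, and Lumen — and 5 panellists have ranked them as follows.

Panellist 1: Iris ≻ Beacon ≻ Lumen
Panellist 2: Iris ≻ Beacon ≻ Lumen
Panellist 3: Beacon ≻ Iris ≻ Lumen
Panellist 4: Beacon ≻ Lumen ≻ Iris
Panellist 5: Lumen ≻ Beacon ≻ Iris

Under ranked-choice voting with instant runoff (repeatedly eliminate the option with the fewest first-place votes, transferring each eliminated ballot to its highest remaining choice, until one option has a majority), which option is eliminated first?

Round 1: Beacon 2, Iris 2, Lumen 1. Lumen has the fewest and is eliminated.
Round 2: Beacon 3, Iris 2. Beacon has a majority.

Lumen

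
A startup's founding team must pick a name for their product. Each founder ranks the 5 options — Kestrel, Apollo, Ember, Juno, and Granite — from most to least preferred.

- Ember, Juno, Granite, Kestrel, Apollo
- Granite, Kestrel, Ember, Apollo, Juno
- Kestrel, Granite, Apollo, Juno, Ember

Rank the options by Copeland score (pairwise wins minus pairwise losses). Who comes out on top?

Granite

Pairwise results:
  Kestrel vs Apollo: Kestrel wins 3–0.
  Kestrel vs Ember: Kestrel wins 2–1.
  Kestrel vs Juno: Kestrel wins 2–1.
  Kestrel vs Granite: Granite wins 2–1.
  Apollo vs Ember: Ember wins 2–1.
  Apollo vs Juno: Apollo wins 2–1.
  Apollo vs Granite: Granite wins 3–0.
  Ember vs Juno: Ember wins 2–1.
  Ember vs Granite: Granite wins 2–1.
  Juno vs Granite: Granite wins 2–1.
Copeland scores (wins − losses):
  Kestrel: 3 − 1 = 2
  Apollo: 1 − 3 = -2
  Ember: 2 − 2 = 0
  Juno: 0 − 4 = -4
  Granite: 4 − 0 = 4
Granite has the best Copeland score.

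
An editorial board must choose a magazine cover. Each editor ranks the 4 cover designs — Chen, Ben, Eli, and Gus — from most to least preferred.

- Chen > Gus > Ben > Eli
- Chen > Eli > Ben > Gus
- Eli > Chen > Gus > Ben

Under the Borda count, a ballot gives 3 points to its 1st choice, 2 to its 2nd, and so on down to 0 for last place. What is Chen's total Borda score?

Borda scores:
  Chen: 3 + 3 + 2 = 8
  Ben: 1 + 1 + 0 = 2
  Eli: 0 + 2 + 3 = 5
  Gus: 2 + 0 + 1 = 3

8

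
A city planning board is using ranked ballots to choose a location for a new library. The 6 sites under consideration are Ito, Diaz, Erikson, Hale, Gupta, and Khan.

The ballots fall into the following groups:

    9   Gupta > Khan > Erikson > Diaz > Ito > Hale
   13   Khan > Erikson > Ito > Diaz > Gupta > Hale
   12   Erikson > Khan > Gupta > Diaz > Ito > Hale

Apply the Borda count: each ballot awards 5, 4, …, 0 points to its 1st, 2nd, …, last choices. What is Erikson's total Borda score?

Borda scores:
  Ito: 9·1 + 13·3 + 12·1 = 60
  Diaz: 9·2 + 13·2 + 12·2 = 68
  Erikson: 9·3 + 13·4 + 12·5 = 139
  Hale: 9·0 + 13·0 + 12·0 = 0
  Gupta: 9·5 + 13·1 + 12·3 = 94
  Khan: 9·4 + 13·5 + 12·4 = 149

139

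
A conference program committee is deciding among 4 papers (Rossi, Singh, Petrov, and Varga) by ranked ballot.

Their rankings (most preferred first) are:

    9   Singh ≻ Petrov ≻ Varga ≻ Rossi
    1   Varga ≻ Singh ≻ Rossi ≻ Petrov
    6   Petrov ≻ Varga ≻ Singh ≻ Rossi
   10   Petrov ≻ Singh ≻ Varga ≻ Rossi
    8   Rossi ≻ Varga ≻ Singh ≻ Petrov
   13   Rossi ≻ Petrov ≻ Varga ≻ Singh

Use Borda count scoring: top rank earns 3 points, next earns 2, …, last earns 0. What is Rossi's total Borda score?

Borda scores:
  Rossi: 9·0 + 1 + 6·0 + 10·0 + 8·3 + 13·3 = 64
  Singh: 9·3 + 2 + 6·1 + 10·2 + 8·1 + 13·0 = 63
  Petrov: 9·2 + 0 + 6·3 + 10·3 + 8·0 + 13·2 = 92
  Varga: 9·1 + 3 + 6·2 + 10·1 + 8·2 + 13·1 = 63

64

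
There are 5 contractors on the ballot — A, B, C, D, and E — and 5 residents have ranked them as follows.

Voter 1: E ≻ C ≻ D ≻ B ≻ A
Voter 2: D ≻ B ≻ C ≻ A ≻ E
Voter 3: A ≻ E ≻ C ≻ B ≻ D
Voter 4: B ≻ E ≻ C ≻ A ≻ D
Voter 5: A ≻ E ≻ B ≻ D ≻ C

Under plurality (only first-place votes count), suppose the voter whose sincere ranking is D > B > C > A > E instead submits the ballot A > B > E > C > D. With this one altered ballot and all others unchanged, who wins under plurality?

A

First-place totals with the altered ballot: A 3, B 1, C 0, D 0, E 1.
The winner is unchanged: still A.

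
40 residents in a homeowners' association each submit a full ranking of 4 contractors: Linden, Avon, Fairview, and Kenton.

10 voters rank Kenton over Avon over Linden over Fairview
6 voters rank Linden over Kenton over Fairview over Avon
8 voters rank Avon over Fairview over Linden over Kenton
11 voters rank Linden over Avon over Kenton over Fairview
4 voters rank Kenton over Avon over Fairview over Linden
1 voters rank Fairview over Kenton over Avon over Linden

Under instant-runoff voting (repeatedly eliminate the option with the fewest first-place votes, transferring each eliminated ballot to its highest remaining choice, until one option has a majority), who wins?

Linden

Round 1: Linden 17, Kenton 14, Avon 8, Fairview 1. Fairview has the fewest and is eliminated.
Round 2: Linden 17, Kenton 15, Avon 8. Avon has the fewest and is eliminated.
Round 3: Linden 25, Kenton 15. Linden has a majority.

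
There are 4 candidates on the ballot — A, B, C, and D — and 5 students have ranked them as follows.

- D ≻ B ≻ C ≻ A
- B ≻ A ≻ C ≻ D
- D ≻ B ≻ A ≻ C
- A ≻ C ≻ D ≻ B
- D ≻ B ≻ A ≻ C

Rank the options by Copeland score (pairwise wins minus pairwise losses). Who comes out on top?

D

Pairwise results:
  A vs B: B wins 4–1.
  A vs C: A wins 4–1.
  A vs D: D wins 3–2.
  B vs C: B wins 4–1.
  B vs D: D wins 4–1.
  C vs D: D wins 3–2.
Copeland scores (wins − losses):
  A: 1 − 2 = -1
  B: 2 − 1 = 1
  C: 0 − 3 = -3
  D: 3 − 0 = 3
D has the best Copeland score.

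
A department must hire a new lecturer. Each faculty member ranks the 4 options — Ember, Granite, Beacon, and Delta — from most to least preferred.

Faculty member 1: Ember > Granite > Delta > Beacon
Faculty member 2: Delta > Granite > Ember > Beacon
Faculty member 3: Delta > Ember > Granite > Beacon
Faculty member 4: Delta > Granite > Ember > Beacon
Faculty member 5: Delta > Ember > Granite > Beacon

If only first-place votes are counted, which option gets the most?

First-place vote totals:
  Ember: 1
  Granite: 0
  Beacon: 0
  Delta: 4
Delta has the most first-place votes.

Delta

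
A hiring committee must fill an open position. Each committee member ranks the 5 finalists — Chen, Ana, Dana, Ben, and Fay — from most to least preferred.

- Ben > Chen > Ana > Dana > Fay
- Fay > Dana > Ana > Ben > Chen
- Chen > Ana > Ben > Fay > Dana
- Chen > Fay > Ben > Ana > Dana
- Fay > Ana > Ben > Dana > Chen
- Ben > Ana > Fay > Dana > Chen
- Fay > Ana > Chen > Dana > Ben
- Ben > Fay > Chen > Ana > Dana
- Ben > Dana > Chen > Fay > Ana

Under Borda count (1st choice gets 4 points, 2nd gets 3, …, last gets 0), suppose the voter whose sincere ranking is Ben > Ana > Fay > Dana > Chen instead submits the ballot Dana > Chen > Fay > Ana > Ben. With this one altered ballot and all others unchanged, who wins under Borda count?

Borda totals with the altered ballot: Chen 20, Ana 16, Dana 13, Ben 19, Fay 22.
The switch changes the winner from Ben to Fay.

Fay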